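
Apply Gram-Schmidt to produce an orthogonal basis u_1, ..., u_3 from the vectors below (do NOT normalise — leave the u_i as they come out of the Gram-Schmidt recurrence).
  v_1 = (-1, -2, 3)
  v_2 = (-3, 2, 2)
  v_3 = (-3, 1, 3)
Orthogonal basis:
  u_1 = (-1, -2, 3)
  u_2 = (-37/14, 19/7, 13/14)
  u_3 = (10/213, 7/213, 8/213)

Apply the Gram-Schmidt recurrence
  u_1 = v_1
  u_i = v_i − Σ_{j<i} ((v_i · u_j) / (u_j · u_j)) · u_j.

Step by step this gives:
  u_1 = (-1, -2, 3)
  u_2 = (-37/14, 19/7, 13/14)
  u_3 = (10/213, 7/213, 8/213)

Orthogonality check:
  u_2 · u_1 = 0 (should be 0)
  u_3 · u_1 = 0 (should be 0)
  u_3 · u_2 = 0 (should be 0)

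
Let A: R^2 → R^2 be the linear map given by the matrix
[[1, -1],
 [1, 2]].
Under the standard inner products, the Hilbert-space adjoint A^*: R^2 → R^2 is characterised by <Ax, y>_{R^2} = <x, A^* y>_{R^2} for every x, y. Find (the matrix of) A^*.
A^* = A^T =
[[1, 1],
 [-1, 2]]

For real matrices with standard dot products, the defining identity <Ax, y> = <x, A^* y> gives (Ax)^T y = x^T (A^*) y, i.e. x^T A^T y = x^T (A^*) y. Since this holds for all x, y, we must have A^* = A^T. Therefore
A^* =
[[1, 1],
 [-1, 2]].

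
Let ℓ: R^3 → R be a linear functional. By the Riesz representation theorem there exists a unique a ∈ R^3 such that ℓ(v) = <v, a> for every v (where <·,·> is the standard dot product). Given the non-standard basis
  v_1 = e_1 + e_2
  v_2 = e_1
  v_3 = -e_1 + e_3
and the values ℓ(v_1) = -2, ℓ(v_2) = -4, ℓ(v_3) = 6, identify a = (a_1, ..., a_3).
a = (-4, 2, 2)

Write a = (a_1, ..., a_3) in the standard basis. For each basis vector v_i, ℓ(v_i) = <v_i, a> is a linear equation in the a_j's. Collect the n equations into a matrix system V a = ℓ, where row i of V is v_i (expressed in the standard basis). Since V is invertible (lower-triangular with 1s on the diagonal, up to permutation), solve by back-substitution:
  V =
[[1, 1, 0],
 [1, 0, 0],
 [-1, 0, 1]]
  V a = (-2, -4, 6)
Solving gives a = (-4, 2, 2).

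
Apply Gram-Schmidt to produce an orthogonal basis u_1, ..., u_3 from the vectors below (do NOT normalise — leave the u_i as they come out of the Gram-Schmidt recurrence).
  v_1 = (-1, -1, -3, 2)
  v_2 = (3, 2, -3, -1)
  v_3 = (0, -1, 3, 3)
Orthogonal basis:
  u_1 = (-1, -1, -3, 2)
  u_2 = (47/15, 32/15, -13/5, -19/15)
  u_3 = (600/341, 53/341, 351/341, 853/341)

Apply the Gram-Schmidt recurrence
  u_1 = v_1
  u_i = v_i − Σ_{j<i} ((v_i · u_j) / (u_j · u_j)) · u_j.

Step by step this gives:
  u_1 = (-1, -1, -3, 2)
  u_2 = (47/15, 32/15, -13/5, -19/15)
  u_3 = (600/341, 53/341, 351/341, 853/341)

Orthogonality check:
  u_2 · u_1 = 0 (should be 0)
  u_3 · u_1 = 0 (should be 0)
  u_3 · u_2 = 0 (should be 0)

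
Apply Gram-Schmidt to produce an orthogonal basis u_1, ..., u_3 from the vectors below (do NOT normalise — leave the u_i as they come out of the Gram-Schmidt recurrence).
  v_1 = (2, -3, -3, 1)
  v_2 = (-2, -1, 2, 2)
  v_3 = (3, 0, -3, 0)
Orthogonal basis:
  u_1 = (2, -3, -3, 1)
  u_2 = (-36/23, -38/23, 31/23, 51/23)
  u_3 = (75/137, 102/137, -15/274, 267/274)

Apply the Gram-Schmidt recurrence
  u_1 = v_1
  u_i = v_i − Σ_{j<i} ((v_i · u_j) / (u_j · u_j)) · u_j.

Step by step this gives:
  u_1 = (2, -3, -3, 1)
  u_2 = (-36/23, -38/23, 31/23, 51/23)
  u_3 = (75/137, 102/137, -15/274, 267/274)

Orthogonality check:
  u_2 · u_1 = 0 (should be 0)
  u_3 · u_1 = 0 (should be 0)
  u_3 · u_2 = 0 (should be 0)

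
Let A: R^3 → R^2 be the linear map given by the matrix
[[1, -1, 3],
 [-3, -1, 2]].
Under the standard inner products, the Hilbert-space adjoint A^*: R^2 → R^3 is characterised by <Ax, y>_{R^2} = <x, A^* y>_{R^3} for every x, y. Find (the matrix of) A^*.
A^* = A^T =
[[1, -3],
 [-1, -1],
 [3, 2]]

For real matrices with standard dot products, the defining identity <Ax, y> = <x, A^* y> gives (Ax)^T y = x^T (A^*) y, i.e. x^T A^T y = x^T (A^*) y. Since this holds for all x, y, we must have A^* = A^T. Therefore
A^* =
[[1, -3],
 [-1, -1],
 [3, 2]].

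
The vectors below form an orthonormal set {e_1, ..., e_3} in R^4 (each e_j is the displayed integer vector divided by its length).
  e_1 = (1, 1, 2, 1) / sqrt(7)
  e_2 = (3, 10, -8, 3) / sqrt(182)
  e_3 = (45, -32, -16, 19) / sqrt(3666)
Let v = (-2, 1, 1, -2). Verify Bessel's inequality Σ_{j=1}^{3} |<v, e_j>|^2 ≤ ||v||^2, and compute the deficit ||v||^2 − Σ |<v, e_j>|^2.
Σ |<v, e_j>|^2 = 1289/141; ||v||^2 = 10; deficit = 121/141

Write each e_j = u_j / sqrt(<u_j, u_j>) where u_j is the displayed integer vector. Then <v, e_j> = <v, u_j> / sqrt(<u_j, u_j>), so |<v, e_j>|^2 = <v, u_j>^2 / <u_j, u_j>.
Coefficients: <v, e_1> = -1/sqrt(7), <v, e_2> = -10/sqrt(182), <v, e_3> = -176/sqrt(3666).
Square and sum: Σ |<v, e_j>|^2 = 1289/141.
Compute ||v||^2 = v·v = 10.
Deficit = 10 − 1289/141 = 121/141 ≥ 0, confirming Bessel's inequality. (The deficit equals ||v − Σ <v,e_j> e_j||^2, the squared distance from v to span{e_j}.)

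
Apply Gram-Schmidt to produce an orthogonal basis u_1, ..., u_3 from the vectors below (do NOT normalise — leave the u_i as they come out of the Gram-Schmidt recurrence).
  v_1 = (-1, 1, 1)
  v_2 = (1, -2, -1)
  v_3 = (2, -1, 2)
Orthogonal basis:
  u_1 = (-1, 1, 1)
  u_2 = (-1/3, -2/3, 1/3)
  u_3 = (2, 0, 2)

Apply the Gram-Schmidt recurrence
  u_1 = v_1
  u_i = v_i − Σ_{j<i} ((v_i · u_j) / (u_j · u_j)) · u_j.

Step by step this gives:
  u_1 = (-1, 1, 1)
  u_2 = (-1/3, -2/3, 1/3)
  u_3 = (2, 0, 2)

Orthogonality check:
  u_2 · u_1 = 0 (should be 0)
  u_3 · u_1 = 0 (should be 0)
  u_3 · u_2 = 0 (should be 0)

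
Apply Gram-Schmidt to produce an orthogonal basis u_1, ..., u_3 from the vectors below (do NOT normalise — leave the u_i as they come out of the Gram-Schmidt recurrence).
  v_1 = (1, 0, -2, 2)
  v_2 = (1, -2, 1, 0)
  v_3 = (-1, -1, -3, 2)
Orthogonal basis:
  u_1 = (1, 0, -2, 2)
  u_2 = (10/9, -2, 7/9, 2/9)
  u_3 = (-96/53, -71/53, -46/53, 2/53)

Apply the Gram-Schmidt recurrence
  u_1 = v_1
  u_i = v_i − Σ_{j<i} ((v_i · u_j) / (u_j · u_j)) · u_j.

Step by step this gives:
  u_1 = (1, 0, -2, 2)
  u_2 = (10/9, -2, 7/9, 2/9)
  u_3 = (-96/53, -71/53, -46/53, 2/53)

Orthogonality check:
  u_2 · u_1 = 0 (should be 0)
  u_3 · u_1 = 0 (should be 0)
  u_3 · u_2 = 0 (should be 0)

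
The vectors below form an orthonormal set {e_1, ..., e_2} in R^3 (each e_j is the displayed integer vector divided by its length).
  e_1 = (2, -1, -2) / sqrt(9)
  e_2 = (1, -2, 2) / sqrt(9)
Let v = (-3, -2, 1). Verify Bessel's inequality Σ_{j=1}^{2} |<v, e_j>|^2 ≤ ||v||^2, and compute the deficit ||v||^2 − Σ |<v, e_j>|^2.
Σ |<v, e_j>|^2 = 5; ||v||^2 = 14; deficit = 9

Write each e_j = u_j / sqrt(<u_j, u_j>) where u_j is the displayed integer vector. Then <v, e_j> = <v, u_j> / sqrt(<u_j, u_j>), so |<v, e_j>|^2 = <v, u_j>^2 / <u_j, u_j>.
Coefficients: <v, e_1> = -6/sqrt(9), <v, e_2> = 3/sqrt(9).
Square and sum: Σ |<v, e_j>|^2 = 5.
Compute ||v||^2 = v·v = 14.
Deficit = 14 − 5 = 9 ≥ 0, confirming Bessel's inequality. (The deficit equals ||v − Σ <v,e_j> e_j||^2, the squared distance from v to span{e_j}.)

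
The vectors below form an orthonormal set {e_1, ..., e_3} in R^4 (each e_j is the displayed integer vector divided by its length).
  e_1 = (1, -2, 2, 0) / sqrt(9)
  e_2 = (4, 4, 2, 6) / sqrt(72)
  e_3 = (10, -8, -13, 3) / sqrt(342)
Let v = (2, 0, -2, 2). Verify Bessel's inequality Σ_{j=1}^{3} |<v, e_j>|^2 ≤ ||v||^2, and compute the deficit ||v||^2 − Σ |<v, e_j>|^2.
Σ |<v, e_j>|^2 = 2036/171; ||v||^2 = 12; deficit = 16/171

Write each e_j = u_j / sqrt(<u_j, u_j>) where u_j is the displayed integer vector. Then <v, e_j> = <v, u_j> / sqrt(<u_j, u_j>), so |<v, e_j>|^2 = <v, u_j>^2 / <u_j, u_j>.
Coefficients: <v, e_1> = -2/sqrt(9), <v, e_2> = 16/sqrt(72), <v, e_3> = 52/sqrt(342).
Square and sum: Σ |<v, e_j>|^2 = 2036/171.
Compute ||v||^2 = v·v = 12.
Deficit = 12 − 2036/171 = 16/171 ≥ 0, confirming Bessel's inequality. (The deficit equals ||v − Σ <v,e_j> e_j||^2, the squared distance from v to span{e_j}.)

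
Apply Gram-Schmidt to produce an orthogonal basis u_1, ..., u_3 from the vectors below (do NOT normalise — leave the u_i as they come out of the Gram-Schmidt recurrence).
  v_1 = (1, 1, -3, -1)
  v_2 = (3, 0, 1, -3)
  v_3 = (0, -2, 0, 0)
Orthogonal basis:
  u_1 = (1, 1, -3, -1)
  u_2 = (11/4, -1/4, 7/4, -11/4)
  u_3 = (20/219, -400/219, -40/73, -20/219)

Apply the Gram-Schmidt recurrence
  u_1 = v_1
  u_i = v_i − Σ_{j<i} ((v_i · u_j) / (u_j · u_j)) · u_j.

Step by step this gives:
  u_1 = (1, 1, -3, -1)
  u_2 = (11/4, -1/4, 7/4, -11/4)
  u_3 = (20/219, -400/219, -40/73, -20/219)

Orthogonality check:
  u_2 · u_1 = 0 (should be 0)
  u_3 · u_1 = 0 (should be 0)
  u_3 · u_2 = 0 (should be 0)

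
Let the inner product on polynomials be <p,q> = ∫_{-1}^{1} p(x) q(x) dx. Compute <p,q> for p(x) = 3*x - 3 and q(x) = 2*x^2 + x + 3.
<p,q> = -20

Expand the product: p(x)·q(x) = 6*x^3 - 3*x^2 + 6*x - 9.
∫_{-1}^{1} of each monomial x^k gives [2/(k+1) if k even, 0 if k odd]. Integrating term-by-term (or equivalently evaluating the antiderivative F(x) = 3*x^4/2 - x^3 + 3*x^2 - 9*x at the endpoints):
  F(1) − F(−1) = -11/2 − (29/2) = -20.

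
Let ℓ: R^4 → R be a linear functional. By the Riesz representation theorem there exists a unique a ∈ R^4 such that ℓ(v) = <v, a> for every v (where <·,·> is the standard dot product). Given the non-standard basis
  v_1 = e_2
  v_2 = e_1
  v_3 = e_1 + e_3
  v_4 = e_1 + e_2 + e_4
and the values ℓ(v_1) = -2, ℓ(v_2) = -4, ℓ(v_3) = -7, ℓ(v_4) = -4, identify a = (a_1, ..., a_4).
a = (-4, -2, -3, 2)

Write a = (a_1, ..., a_4) in the standard basis. For each basis vector v_i, ℓ(v_i) = <v_i, a> is a linear equation in the a_j's. Collect the n equations into a matrix system V a = ℓ, where row i of V is v_i (expressed in the standard basis). Since V is invertible (lower-triangular with 1s on the diagonal, up to permutation), solve by back-substitution:
  V =
[[0, 1, 0, 0],
 [1, 0, 0, 0],
 [1, 0, 1, 0],
 [1, 1, 0, 1]]
  V a = (-2, -4, -7, -4)
Solving gives a = (-4, -2, -3, 2).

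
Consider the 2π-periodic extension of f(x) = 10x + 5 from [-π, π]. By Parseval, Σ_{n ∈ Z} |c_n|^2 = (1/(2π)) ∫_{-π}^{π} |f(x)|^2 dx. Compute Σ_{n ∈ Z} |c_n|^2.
Σ |c_n|^2 = 100π^2/3 + 25

Expand and integrate term by term over [-π, π]:
  ∫ (10x)^2 dx = 100·(2π^3/3); ∫ 2·10·(5)·x dx = 0 (odd integrand); ∫ 5^2 dx = 25·2π.
So (1/(2π)) ∫_{-π}^{π} (10x + 5)^2 dx = 100π^2/3 + 25 = 100π^2/3 + 25.
Parseval ⇒ Σ |c_n|^2 = 100π^2/3 + 25.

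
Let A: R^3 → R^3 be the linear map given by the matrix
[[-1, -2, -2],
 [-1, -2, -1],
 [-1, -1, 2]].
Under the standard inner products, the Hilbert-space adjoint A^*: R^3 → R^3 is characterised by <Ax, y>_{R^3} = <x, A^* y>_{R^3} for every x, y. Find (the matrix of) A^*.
A^* = A^T =
[[-1, -1, -1],
 [-2, -2, -1],
 [-2, -1, 2]]

For real matrices with standard dot products, the defining identity <Ax, y> = <x, A^* y> gives (Ax)^T y = x^T (A^*) y, i.e. x^T A^T y = x^T (A^*) y. Since this holds for all x, y, we must have A^* = A^T. Therefore
A^* =
[[-1, -1, -1],
 [-2, -2, -1],
 [-2, -1, 2]].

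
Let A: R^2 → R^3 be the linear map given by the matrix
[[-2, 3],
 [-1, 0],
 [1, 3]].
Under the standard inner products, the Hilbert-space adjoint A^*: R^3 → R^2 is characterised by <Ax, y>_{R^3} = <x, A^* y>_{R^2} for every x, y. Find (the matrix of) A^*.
A^* = A^T =
[[-2, -1, 1],
 [3, 0, 3]]

For real matrices with standard dot products, the defining identity <Ax, y> = <x, A^* y> gives (Ax)^T y = x^T (A^*) y, i.e. x^T A^T y = x^T (A^*) y. Since this holds for all x, y, we must have A^* = A^T. Therefore
A^* =
[[-2, -1, 1],
 [3, 0, 3]].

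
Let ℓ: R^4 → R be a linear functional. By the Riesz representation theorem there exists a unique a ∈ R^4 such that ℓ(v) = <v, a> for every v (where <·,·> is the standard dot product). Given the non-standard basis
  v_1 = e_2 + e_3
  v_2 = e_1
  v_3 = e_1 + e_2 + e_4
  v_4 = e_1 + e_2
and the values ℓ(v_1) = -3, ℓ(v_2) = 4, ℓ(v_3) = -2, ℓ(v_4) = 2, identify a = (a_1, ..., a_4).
a = (4, -2, -1, -4)

Write a = (a_1, ..., a_4) in the standard basis. For each basis vector v_i, ℓ(v_i) = <v_i, a> is a linear equation in the a_j's. Collect the n equations into a matrix system V a = ℓ, where row i of V is v_i (expressed in the standard basis). Since V is invertible (lower-triangular with 1s on the diagonal, up to permutation), solve by back-substitution:
  V =
[[0, 1, 1, 0],
 [1, 0, 0, 0],
 [1, 1, 0, 1],
 [1, 1, 0, 0]]
  V a = (-3, 4, -2, 2)
Solving gives a = (4, -2, -1, -4).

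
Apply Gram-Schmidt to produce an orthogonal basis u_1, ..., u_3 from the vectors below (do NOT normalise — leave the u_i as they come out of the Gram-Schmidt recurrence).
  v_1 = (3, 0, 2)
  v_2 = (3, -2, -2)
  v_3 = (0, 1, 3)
Orthogonal basis:
  u_1 = (3, 0, 2)
  u_2 = (24/13, -2, -36/13)
  u_3 = (-6/49, -18/49, 9/49)

Apply the Gram-Schmidt recurrence
  u_1 = v_1
  u_i = v_i − Σ_{j<i} ((v_i · u_j) / (u_j · u_j)) · u_j.

Step by step this gives:
  u_1 = (3, 0, 2)
  u_2 = (24/13, -2, -36/13)
  u_3 = (-6/49, -18/49, 9/49)

Orthogonality check:
  u_2 · u_1 = 0 (should be 0)
  u_3 · u_1 = 0 (should be 0)
  u_3 · u_2 = 0 (should be 0)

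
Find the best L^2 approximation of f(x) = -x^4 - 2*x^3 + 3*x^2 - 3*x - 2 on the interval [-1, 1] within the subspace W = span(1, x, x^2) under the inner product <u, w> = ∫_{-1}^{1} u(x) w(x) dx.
g(x) = 15*x^2/7 - 21*x/5 - 67/35

The best approximation g ∈ W is the orthogonal projection of f onto W. Writing g = a_0 + a_1 x + a_2 x^2, the coefficients solve the normal equations G · a = b where
  G_{ij} = <φ_i, φ_j> and b_i = <f, φ_i>, with φ_0 = 1, φ_1 = x, φ_2 = x^2.
G =
  [2, 0, 2/3]
  [0, 2/3, 0]
  [2/3, 0, 2/5],
b = (-12/5, -14/5, -44/105).
Solving gives a_0 = -67/35, a_1 = -21/5, a_2 = 15/7, so
  g(x) = 15*x^2/7 - 21*x/5 - 67/35.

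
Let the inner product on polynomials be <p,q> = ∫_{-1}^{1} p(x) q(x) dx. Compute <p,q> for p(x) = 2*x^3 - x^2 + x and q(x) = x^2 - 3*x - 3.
<p,q> = -14/5

Expand the product: p(x)·q(x) = 2*x^5 - 7*x^4 - 2*x^3 - 3*x.
∫_{-1}^{1} of each monomial x^k gives [2/(k+1) if k even, 0 if k odd]. Integrating term-by-term (or equivalently evaluating the antiderivative F(x) = x^6/3 - 7*x^5/5 - x^4/2 - 3*x^2/2 at the endpoints):
  F(1) − F(−1) = -46/15 − (-4/15) = -14/5.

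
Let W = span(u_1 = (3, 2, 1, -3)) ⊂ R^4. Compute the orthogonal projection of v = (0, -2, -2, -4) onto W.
proj_W(v) = (18/23, 12/23, 6/23, -18/23)

Set up U = [u_1 | ... | u_1] ∈ R^(4×1). The projector onto W = col(U) is P = U (U^T U)^(-1) U^T.
Compute U^T U =
  [23],
and U^T v = (6).
Solve U^T U · c = U^T v for the coefficients: c = (6/23). The projection is proj_W(v) = U c.
Check: (v - proj_W(v)) · u_1 = 0  (should be 0).
Result: proj_W(v) = (18/23, 12/23, 6/23, -18/23).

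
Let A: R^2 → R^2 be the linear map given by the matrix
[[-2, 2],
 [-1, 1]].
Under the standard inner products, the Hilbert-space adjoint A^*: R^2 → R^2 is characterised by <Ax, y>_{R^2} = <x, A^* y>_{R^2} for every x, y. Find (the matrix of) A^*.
A^* = A^T =
[[-2, -1],
 [2, 1]]

For real matrices with standard dot products, the defining identity <Ax, y> = <x, A^* y> gives (Ax)^T y = x^T (A^*) y, i.e. x^T A^T y = x^T (A^*) y. Since this holds for all x, y, we must have A^* = A^T. Therefore
A^* =
[[-2, -1],
 [2, 1]].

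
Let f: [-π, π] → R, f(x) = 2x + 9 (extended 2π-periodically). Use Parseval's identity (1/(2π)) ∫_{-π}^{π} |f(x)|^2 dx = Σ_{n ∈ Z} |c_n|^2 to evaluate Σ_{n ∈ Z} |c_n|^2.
Σ |c_n|^2 = 4π^2/3 + 81

Expand and integrate term by term over [-π, π]:
  ∫ (2x)^2 dx = 4·(2π^3/3); ∫ 2·2·(9)·x dx = 0 (odd integrand); ∫ 9^2 dx = 81·2π.
So (1/(2π)) ∫_{-π}^{π} (2x + 9)^2 dx = 4π^2/3 + 81 = 4π^2/3 + 81.
Parseval ⇒ Σ |c_n|^2 = 4π^2/3 + 81.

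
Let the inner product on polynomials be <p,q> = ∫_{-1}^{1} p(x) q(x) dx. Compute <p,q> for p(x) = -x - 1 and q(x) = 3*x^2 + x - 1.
<p,q> = -2/3

Expand the product: p(x)·q(x) = -3*x^3 - 4*x^2 + 1.
∫_{-1}^{1} of each monomial x^k gives [2/(k+1) if k even, 0 if k odd]. Integrating term-by-term (or equivalently evaluating the antiderivative F(x) = -3*x^4/4 - 4*x^3/3 + x at the endpoints):
  F(1) − F(−1) = -13/12 − (-5/12) = -2/3.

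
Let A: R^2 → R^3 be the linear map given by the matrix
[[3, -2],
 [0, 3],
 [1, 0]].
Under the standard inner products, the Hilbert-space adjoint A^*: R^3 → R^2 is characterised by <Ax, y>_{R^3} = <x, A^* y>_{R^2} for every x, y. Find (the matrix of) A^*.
A^* = A^T =
[[3, 0, 1],
 [-2, 3, 0]]

For real matrices with standard dot products, the defining identity <Ax, y> = <x, A^* y> gives (Ax)^T y = x^T (A^*) y, i.e. x^T A^T y = x^T (A^*) y. Since this holds for all x, y, we must have A^* = A^T. Therefore
A^* =
[[3, 0, 1],
 [-2, 3, 0]].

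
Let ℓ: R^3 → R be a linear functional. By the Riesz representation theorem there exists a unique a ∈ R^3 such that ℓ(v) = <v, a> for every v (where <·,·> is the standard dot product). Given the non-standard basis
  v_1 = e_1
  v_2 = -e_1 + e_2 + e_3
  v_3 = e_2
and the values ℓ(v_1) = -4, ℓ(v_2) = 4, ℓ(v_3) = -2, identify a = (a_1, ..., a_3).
a = (-4, -2, 2)

Write a = (a_1, ..., a_3) in the standard basis. For each basis vector v_i, ℓ(v_i) = <v_i, a> is a linear equation in the a_j's. Collect the n equations into a matrix system V a = ℓ, where row i of V is v_i (expressed in the standard basis). Since V is invertible (lower-triangular with 1s on the diagonal, up to permutation), solve by back-substitution:
  V =
[[1, 0, 0],
 [-1, 1, 1],
 [0, 1, 0]]
  V a = (-4, 4, -2)
Solving gives a = (-4, -2, 2).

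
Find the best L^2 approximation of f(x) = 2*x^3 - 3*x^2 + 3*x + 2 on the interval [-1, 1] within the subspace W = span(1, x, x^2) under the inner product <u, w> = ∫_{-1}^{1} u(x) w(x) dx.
g(x) = -3*x^2 + 21*x/5 + 2

The best approximation g ∈ W is the orthogonal projection of f onto W. Writing g = a_0 + a_1 x + a_2 x^2, the coefficients solve the normal equations G · a = b where
  G_{ij} = <φ_i, φ_j> and b_i = <f, φ_i>, with φ_0 = 1, φ_1 = x, φ_2 = x^2.
G =
  [2, 0, 2/3]
  [0, 2/3, 0]
  [2/3, 0, 2/5],
b = (2, 14/5, 2/15).
Solving gives a_0 = 2, a_1 = 21/5, a_2 = -3, so
  g(x) = -3*x^2 + 21*x/5 + 2.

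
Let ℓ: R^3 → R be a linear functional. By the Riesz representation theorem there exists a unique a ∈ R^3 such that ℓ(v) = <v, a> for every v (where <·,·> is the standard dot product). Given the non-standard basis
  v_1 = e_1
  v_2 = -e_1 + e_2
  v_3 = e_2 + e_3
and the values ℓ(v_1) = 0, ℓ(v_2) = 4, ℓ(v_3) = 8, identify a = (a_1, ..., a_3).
a = (0, 4, 4)

Write a = (a_1, ..., a_3) in the standard basis. For each basis vector v_i, ℓ(v_i) = <v_i, a> is a linear equation in the a_j's. Collect the n equations into a matrix system V a = ℓ, where row i of V is v_i (expressed in the standard basis). Since V is invertible (lower-triangular with 1s on the diagonal, up to permutation), solve by back-substitution:
  V =
[[1, 0, 0],
 [-1, 1, 0],
 [0, 1, 1]]
  V a = (0, 4, 8)
Solving gives a = (0, 4, 4).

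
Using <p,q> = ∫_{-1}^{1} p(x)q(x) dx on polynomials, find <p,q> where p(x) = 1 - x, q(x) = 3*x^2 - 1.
<p,q> = 0

Expand the product: p(x)·q(x) = -3*x^3 + 3*x^2 + x - 1.
∫_{-1}^{1} of each monomial x^k gives [2/(k+1) if k even, 0 if k odd]. Integrating term-by-term (or equivalently evaluating the antiderivative F(x) = -3*x^4/4 + x^3 + x^2/2 - x at the endpoints):
  F(1) − F(−1) = -1/4 − (-1/4) = 0.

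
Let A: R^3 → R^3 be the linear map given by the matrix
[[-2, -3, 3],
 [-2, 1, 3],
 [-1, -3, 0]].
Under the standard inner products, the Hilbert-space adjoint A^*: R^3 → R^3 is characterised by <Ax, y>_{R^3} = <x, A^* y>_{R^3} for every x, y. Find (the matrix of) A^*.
A^* = A^T =
[[-2, -2, -1],
 [-3, 1, -3],
 [3, 3, 0]]

For real matrices with standard dot products, the defining identity <Ax, y> = <x, A^* y> gives (Ax)^T y = x^T (A^*) y, i.e. x^T A^T y = x^T (A^*) y. Since this holds for all x, y, we must have A^* = A^T. Therefore
A^* =
[[-2, -2, -1],
 [-3, 1, -3],
 [3, 3, 0]].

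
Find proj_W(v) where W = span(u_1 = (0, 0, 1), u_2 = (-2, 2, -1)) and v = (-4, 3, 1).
proj_W(v) = (-7/2, 7/2, 1)

Set up U = [u_1 | ... | u_2] ∈ R^(3×2). The projector onto W = col(U) is P = U (U^T U)^(-1) U^T.
Compute U^T U =
  [1, -1]
  [-1, 9],
and U^T v = (1, 13).
Solve U^T U · c = U^T v for the coefficients: c = (11/4, 7/4). The projection is proj_W(v) = U c.
Check: (v - proj_W(v)) · u_1 = 0  (should be 0).
Check: (v - proj_W(v)) · u_2 = 0  (should be 0).
Result: proj_W(v) = (-7/2, 7/2, 1).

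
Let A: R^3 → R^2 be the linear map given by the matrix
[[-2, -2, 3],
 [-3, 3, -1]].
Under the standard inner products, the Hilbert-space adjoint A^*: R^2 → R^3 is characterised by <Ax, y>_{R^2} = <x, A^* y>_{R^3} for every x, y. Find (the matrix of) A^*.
A^* = A^T =
[[-2, -3],
 [-2, 3],
 [3, -1]]

For real matrices with standard dot products, the defining identity <Ax, y> = <x, A^* y> gives (Ax)^T y = x^T (A^*) y, i.e. x^T A^T y = x^T (A^*) y. Since this holds for all x, y, we must have A^* = A^T. Therefore
A^* =
[[-2, -3],
 [-2, 3],
 [3, -1]].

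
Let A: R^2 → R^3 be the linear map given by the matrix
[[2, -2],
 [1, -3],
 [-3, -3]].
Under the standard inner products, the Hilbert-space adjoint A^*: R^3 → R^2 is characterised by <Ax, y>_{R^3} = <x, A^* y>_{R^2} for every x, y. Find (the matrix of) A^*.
A^* = A^T =
[[2, 1, -3],
 [-2, -3, -3]]

For real matrices with standard dot products, the defining identity <Ax, y> = <x, A^* y> gives (Ax)^T y = x^T (A^*) y, i.e. x^T A^T y = x^T (A^*) y. Since this holds for all x, y, we must have A^* = A^T. Therefore
A^* =
[[2, 1, -3],
 [-2, -3, -3]].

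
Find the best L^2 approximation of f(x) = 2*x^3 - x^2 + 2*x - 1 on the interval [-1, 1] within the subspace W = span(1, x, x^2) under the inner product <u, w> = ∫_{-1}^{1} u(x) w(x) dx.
g(x) = -x^2 + 16*x/5 - 1

The best approximation g ∈ W is the orthogonal projection of f onto W. Writing g = a_0 + a_1 x + a_2 x^2, the coefficients solve the normal equations G · a = b where
  G_{ij} = <φ_i, φ_j> and b_i = <f, φ_i>, with φ_0 = 1, φ_1 = x, φ_2 = x^2.
G =
  [2, 0, 2/3]
  [0, 2/3, 0]
  [2/3, 0, 2/5],
b = (-8/3, 32/15, -16/15).
Solving gives a_0 = -1, a_1 = 16/5, a_2 = -1, so
  g(x) = -x^2 + 16*x/5 - 1.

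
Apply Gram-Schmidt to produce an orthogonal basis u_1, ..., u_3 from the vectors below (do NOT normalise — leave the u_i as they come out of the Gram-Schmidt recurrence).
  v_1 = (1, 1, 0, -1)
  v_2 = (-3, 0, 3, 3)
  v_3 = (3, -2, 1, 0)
Orthogonal basis:
  u_1 = (1, 1, 0, -1)
  u_2 = (-1, 2, 3, 1)
  u_3 = (12/5, -9/5, 9/5, 3/5)

Apply the Gram-Schmidt recurrence
  u_1 = v_1
  u_i = v_i − Σ_{j<i} ((v_i · u_j) / (u_j · u_j)) · u_j.

Step by step this gives:
  u_1 = (1, 1, 0, -1)
  u_2 = (-1, 2, 3, 1)
  u_3 = (12/5, -9/5, 9/5, 3/5)

Orthogonality check:
  u_2 · u_1 = 0 (should be 0)
  u_3 · u_1 = 0 (should be 0)
  u_3 · u_2 = 0 (should be 0)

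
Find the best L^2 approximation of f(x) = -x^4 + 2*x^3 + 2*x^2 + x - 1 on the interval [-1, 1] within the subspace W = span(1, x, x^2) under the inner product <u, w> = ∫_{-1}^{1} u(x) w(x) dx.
g(x) = 8*x^2/7 + 11*x/5 - 32/35

The best approximation g ∈ W is the orthogonal projection of f onto W. Writing g = a_0 + a_1 x + a_2 x^2, the coefficients solve the normal equations G · a = b where
  G_{ij} = <φ_i, φ_j> and b_i = <f, φ_i>, with φ_0 = 1, φ_1 = x, φ_2 = x^2.
G =
  [2, 0, 2/3]
  [0, 2/3, 0]
  [2/3, 0, 2/5],
b = (-16/15, 22/15, -16/105).
Solving gives a_0 = -32/35, a_1 = 11/5, a_2 = 8/7, so
  g(x) = 8*x^2/7 + 11*x/5 - 32/35.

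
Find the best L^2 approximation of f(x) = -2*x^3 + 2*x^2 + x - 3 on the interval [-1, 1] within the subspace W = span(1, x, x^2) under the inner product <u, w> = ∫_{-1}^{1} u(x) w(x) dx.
g(x) = 2*x^2 - x/5 - 3

The best approximation g ∈ W is the orthogonal projection of f onto W. Writing g = a_0 + a_1 x + a_2 x^2, the coefficients solve the normal equations G · a = b where
  G_{ij} = <φ_i, φ_j> and b_i = <f, φ_i>, with φ_0 = 1, φ_1 = x, φ_2 = x^2.
G =
  [2, 0, 2/3]
  [0, 2/3, 0]
  [2/3, 0, 2/5],
b = (-14/3, -2/15, -6/5).
Solving gives a_0 = -3, a_1 = -1/5, a_2 = 2, so
  g(x) = 2*x^2 - x/5 - 3.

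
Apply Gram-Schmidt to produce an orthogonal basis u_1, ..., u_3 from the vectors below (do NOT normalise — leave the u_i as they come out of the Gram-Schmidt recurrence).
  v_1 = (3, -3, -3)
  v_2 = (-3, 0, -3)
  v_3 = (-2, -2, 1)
Orthogonal basis:
  u_1 = (3, -3, -3)
  u_2 = (-3, 0, -3)
  u_3 = (-7/6, -7/3, 7/6)

Apply the Gram-Schmidt recurrence
  u_1 = v_1
  u_i = v_i − Σ_{j<i} ((v_i · u_j) / (u_j · u_j)) · u_j.

Step by step this gives:
  u_1 = (3, -3, -3)
  u_2 = (-3, 0, -3)
  u_3 = (-7/6, -7/3, 7/6)

Orthogonality check:
  u_2 · u_1 = 0 (should be 0)
  u_3 · u_1 = 0 (should be 0)
  u_3 · u_2 = 0 (should be 0)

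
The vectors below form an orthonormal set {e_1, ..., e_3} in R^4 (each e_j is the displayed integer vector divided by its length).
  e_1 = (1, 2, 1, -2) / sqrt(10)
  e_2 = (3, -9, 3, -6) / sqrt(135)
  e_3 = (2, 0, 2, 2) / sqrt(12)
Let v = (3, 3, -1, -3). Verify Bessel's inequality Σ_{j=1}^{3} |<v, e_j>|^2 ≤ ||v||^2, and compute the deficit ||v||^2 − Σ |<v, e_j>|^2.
Σ |<v, e_j>|^2 = 20; ||v||^2 = 28; deficit = 8

Write each e_j = u_j / sqrt(<u_j, u_j>) where u_j is the displayed integer vector. Then <v, e_j> = <v, u_j> / sqrt(<u_j, u_j>), so |<v, e_j>|^2 = <v, u_j>^2 / <u_j, u_j>.
Coefficients: <v, e_1> = 14/sqrt(10), <v, e_2> = -3/sqrt(135), <v, e_3> = -2/sqrt(12).
Square and sum: Σ |<v, e_j>|^2 = 20.
Compute ||v||^2 = v·v = 28.
Deficit = 28 − 20 = 8 ≥ 0, confirming Bessel's inequality. (The deficit equals ||v − Σ <v,e_j> e_j||^2, the squared distance from v to span{e_j}.)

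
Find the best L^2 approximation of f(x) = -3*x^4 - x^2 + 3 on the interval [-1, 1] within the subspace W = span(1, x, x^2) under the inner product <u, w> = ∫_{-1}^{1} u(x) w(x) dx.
g(x) = 114/35 - 25*x^2/7

The best approximation g ∈ W is the orthogonal projection of f onto W. Writing g = a_0 + a_1 x + a_2 x^2, the coefficients solve the normal equations G · a = b where
  G_{ij} = <φ_i, φ_j> and b_i = <f, φ_i>, with φ_0 = 1, φ_1 = x, φ_2 = x^2.
G =
  [2, 0, 2/3]
  [0, 2/3, 0]
  [2/3, 0, 2/5],
b = (62/15, 0, 26/35).
Solving gives a_0 = 114/35, a_1 = 0, a_2 = -25/7, so
  g(x) = 114/35 - 25*x^2/7.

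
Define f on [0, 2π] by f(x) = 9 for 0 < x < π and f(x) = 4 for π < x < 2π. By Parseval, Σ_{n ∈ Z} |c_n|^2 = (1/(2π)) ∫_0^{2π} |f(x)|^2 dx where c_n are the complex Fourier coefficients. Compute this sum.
Σ |c_n|^2 = 97/2

Parseval equates the L^2 energy of f (normalised by 1/(2π)) with the ℓ^2 sum of its Fourier coefficients: (1/(2π)) ∫_0^{2π} |f|^2 = Σ |c_n|^2.
Compute the left side: (1/(2π)) [∫_0^π 9^2 dx + ∫_π^{2π} 4^2 dx] = (1/(2π)) · (81π + 16π) = (81 + 16)/2 = 97/2.
So Σ_{n ∈ Z} |c_n|^2 = 97/2.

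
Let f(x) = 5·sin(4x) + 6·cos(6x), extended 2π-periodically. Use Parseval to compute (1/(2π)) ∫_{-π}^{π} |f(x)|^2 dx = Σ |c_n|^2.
Σ |c_n|^2 = 61/2

Expand |f|^2 and use orthogonality of {sin(nx), cos(mx)} on [-π, π]:
  ∫_{-π}^{π} sin(nx)^2 dx = π, ∫ cos(mx)^2 dx = π, and cross terms integrate to 0.
So ∫_{-π}^{π} f(x)^2 dx = 5^2 · π + 6^2 · π = (25 + 36)π.
Divide by 2π: (25 + 36)/2 = 61/2.
By Parseval, this equals Σ |c_n|^2.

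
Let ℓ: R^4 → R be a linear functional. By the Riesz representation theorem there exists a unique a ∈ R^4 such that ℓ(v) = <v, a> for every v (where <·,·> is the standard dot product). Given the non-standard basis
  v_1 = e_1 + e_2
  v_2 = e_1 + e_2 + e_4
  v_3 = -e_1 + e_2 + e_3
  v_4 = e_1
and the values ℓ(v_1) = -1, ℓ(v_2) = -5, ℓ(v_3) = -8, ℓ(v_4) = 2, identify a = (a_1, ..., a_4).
a = (2, -3, -3, -4)

Write a = (a_1, ..., a_4) in the standard basis. For each basis vector v_i, ℓ(v_i) = <v_i, a> is a linear equation in the a_j's. Collect the n equations into a matrix system V a = ℓ, where row i of V is v_i (expressed in the standard basis). Since V is invertible (lower-triangular with 1s on the diagonal, up to permutation), solve by back-substitution:
  V =
[[1, 1, 0, 0],
 [1, 1, 0, 1],
 [-1, 1, 1, 0],
 [1, 0, 0, 0]]
  V a = (-1, -5, -8, 2)
Solving gives a = (2, -3, -3, -4).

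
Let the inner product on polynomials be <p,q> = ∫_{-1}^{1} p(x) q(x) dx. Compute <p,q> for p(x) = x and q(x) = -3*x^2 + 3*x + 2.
<p,q> = 2

Expand the product: p(x)·q(x) = -3*x^3 + 3*x^2 + 2*x.
∫_{-1}^{1} of each monomial x^k gives [2/(k+1) if k even, 0 if k odd]. Integrating term-by-term (or equivalently evaluating the antiderivative F(x) = -3*x^4/4 + x^3 + x^2 at the endpoints):
  F(1) − F(−1) = 5/4 − (-3/4) = 2.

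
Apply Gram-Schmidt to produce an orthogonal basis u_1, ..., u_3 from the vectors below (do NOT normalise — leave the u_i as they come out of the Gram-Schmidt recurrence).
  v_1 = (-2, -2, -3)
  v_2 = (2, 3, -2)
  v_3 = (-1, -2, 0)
Orthogonal basis:
  u_1 = (-2, -2, -3)
  u_2 = (26/17, 43/17, -46/17)
  u_3 = (1/3, -10/39, -2/39)

Apply the Gram-Schmidt recurrence
  u_1 = v_1
  u_i = v_i − Σ_{j<i} ((v_i · u_j) / (u_j · u_j)) · u_j.

Step by step this gives:
  u_1 = (-2, -2, -3)
  u_2 = (26/17, 43/17, -46/17)
  u_3 = (1/3, -10/39, -2/39)

Orthogonality check:
  u_2 · u_1 = 0 (should be 0)
  u_3 · u_1 = 0 (should be 0)
  u_3 · u_2 = 0 (should be 0)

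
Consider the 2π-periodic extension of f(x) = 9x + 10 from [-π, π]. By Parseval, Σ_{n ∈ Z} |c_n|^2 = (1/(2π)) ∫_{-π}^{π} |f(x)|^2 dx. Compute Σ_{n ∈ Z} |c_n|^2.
Σ |c_n|^2 = 27π^2 + 100

Expand and integrate term by term over [-π, π]:
  ∫ (9x)^2 dx = 81·(2π^3/3); ∫ 2·9·(10)·x dx = 0 (odd integrand); ∫ 10^2 dx = 100·2π.
So (1/(2π)) ∫_{-π}^{π} (9x + 10)^2 dx = 81π^2/3 + 100 = 27π^2 + 100.
Parseval ⇒ Σ |c_n|^2 = 27π^2 + 100.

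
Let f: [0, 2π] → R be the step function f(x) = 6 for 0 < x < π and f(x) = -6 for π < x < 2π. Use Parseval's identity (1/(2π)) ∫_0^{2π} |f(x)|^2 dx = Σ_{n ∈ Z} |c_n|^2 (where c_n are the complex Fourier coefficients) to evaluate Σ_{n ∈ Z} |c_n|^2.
Σ |c_n|^2 = 36

Parseval equates the L^2 energy of f (normalised by 1/(2π)) with the ℓ^2 sum of its Fourier coefficients: (1/(2π)) ∫_0^{2π} |f|^2 = Σ |c_n|^2.
Compute the left side: (1/(2π)) [∫_0^π 6^2 dx + ∫_π^{2π} (-6)^2 dx] = (1/(2π)) · (36π + 36π) = (36 + 36)/2 = 36.
So Σ_{n ∈ Z} |c_n|^2 = 36.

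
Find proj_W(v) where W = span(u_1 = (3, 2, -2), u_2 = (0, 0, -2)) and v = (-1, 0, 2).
proj_W(v) = (-9/13, -6/13, 2)

Set up U = [u_1 | ... | u_2] ∈ R^(3×2). The projector onto W = col(U) is P = U (U^T U)^(-1) U^T.
Compute U^T U =
  [17, 4]
  [4, 4],
and U^T v = (-7, -4).
Solve U^T U · c = U^T v for the coefficients: c = (-3/13, -10/13). The projection is proj_W(v) = U c.
Check: (v - proj_W(v)) · u_1 = 0  (should be 0).
Check: (v - proj_W(v)) · u_2 = 0  (should be 0).
Result: proj_W(v) = (-9/13, -6/13, 2).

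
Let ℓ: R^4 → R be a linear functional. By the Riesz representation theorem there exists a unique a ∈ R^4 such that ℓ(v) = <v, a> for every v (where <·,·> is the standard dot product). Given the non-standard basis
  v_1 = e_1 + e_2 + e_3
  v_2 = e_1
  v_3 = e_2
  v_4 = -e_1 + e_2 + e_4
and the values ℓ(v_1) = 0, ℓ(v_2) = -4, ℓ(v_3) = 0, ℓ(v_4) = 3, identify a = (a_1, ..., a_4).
a = (-4, 0, 4, -1)

Write a = (a_1, ..., a_4) in the standard basis. For each basis vector v_i, ℓ(v_i) = <v_i, a> is a linear equation in the a_j's. Collect the n equations into a matrix system V a = ℓ, where row i of V is v_i (expressed in the standard basis). Since V is invertible (lower-triangular with 1s on the diagonal, up to permutation), solve by back-substitution:
  V =
[[1, 1, 1, 0],
 [1, 0, 0, 0],
 [0, 1, 0, 0],
 [-1, 1, 0, 1]]
  V a = (0, -4, 0, 3)
Solving gives a = (-4, 0, 4, -1).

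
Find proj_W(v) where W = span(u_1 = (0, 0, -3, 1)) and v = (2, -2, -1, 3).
proj_W(v) = (0, 0, -9/5, 3/5)

Set up U = [u_1 | ... | u_1] ∈ R^(4×1). The projector onto W = col(U) is P = U (U^T U)^(-1) U^T.
Compute U^T U =
  [10],
and U^T v = (6).
Solve U^T U · c = U^T v for the coefficients: c = (3/5). The projection is proj_W(v) = U c.
Check: (v - proj_W(v)) · u_1 = 0  (should be 0).
Result: proj_W(v) = (0, 0, -9/5, 3/5).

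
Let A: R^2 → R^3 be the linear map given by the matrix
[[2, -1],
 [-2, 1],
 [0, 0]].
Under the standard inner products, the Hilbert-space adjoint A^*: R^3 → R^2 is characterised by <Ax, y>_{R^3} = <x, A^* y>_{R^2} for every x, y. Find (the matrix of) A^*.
A^* = A^T =
[[2, -2, 0],
 [-1, 1, 0]]

For real matrices with standard dot products, the defining identity <Ax, y> = <x, A^* y> gives (Ax)^T y = x^T (A^*) y, i.e. x^T A^T y = x^T (A^*) y. Since this holds for all x, y, we must have A^* = A^T. Therefore
A^* =
[[2, -2, 0],
 [-1, 1, 0]].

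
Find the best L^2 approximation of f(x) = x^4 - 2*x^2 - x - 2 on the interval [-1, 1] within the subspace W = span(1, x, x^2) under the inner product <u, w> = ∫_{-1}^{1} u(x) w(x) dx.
g(x) = -8*x^2/7 - x - 73/35

The best approximation g ∈ W is the orthogonal projection of f onto W. Writing g = a_0 + a_1 x + a_2 x^2, the coefficients solve the normal equations G · a = b where
  G_{ij} = <φ_i, φ_j> and b_i = <f, φ_i>, with φ_0 = 1, φ_1 = x, φ_2 = x^2.
G =
  [2, 0, 2/3]
  [0, 2/3, 0]
  [2/3, 0, 2/5],
b = (-74/15, -2/3, -194/105).
Solving gives a_0 = -73/35, a_1 = -1, a_2 = -8/7, so
  g(x) = -8*x^2/7 - x - 73/35.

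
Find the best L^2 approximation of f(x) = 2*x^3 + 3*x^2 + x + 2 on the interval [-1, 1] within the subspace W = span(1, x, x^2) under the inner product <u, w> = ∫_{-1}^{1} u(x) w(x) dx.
g(x) = 3*x^2 + 11*x/5 + 2

The best approximation g ∈ W is the orthogonal projection of f onto W. Writing g = a_0 + a_1 x + a_2 x^2, the coefficients solve the normal equations G · a = b where
  G_{ij} = <φ_i, φ_j> and b_i = <f, φ_i>, with φ_0 = 1, φ_1 = x, φ_2 = x^2.
G =
  [2, 0, 2/3]
  [0, 2/3, 0]
  [2/3, 0, 2/5],
b = (6, 22/15, 38/15).
Solving gives a_0 = 2, a_1 = 11/5, a_2 = 3, so
  g(x) = 3*x^2 + 11*x/5 + 2.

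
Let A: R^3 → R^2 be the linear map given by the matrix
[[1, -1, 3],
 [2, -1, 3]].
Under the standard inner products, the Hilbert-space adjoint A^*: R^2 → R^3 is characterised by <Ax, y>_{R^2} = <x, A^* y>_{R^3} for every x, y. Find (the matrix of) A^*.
A^* = A^T =
[[1, 2],
 [-1, -1],
 [3, 3]]

For real matrices with standard dot products, the defining identity <Ax, y> = <x, A^* y> gives (Ax)^T y = x^T (A^*) y, i.e. x^T A^T y = x^T (A^*) y. Since this holds for all x, y, we must have A^* = A^T. Therefore
A^* =
[[1, 2],
 [-1, -1],
 [3, 3]].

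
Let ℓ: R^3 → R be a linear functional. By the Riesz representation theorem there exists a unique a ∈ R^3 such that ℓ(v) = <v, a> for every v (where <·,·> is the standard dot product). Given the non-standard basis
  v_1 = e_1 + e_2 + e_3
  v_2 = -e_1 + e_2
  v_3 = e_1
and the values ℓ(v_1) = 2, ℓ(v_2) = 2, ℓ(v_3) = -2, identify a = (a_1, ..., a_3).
a = (-2, 0, 4)

Write a = (a_1, ..., a_3) in the standard basis. For each basis vector v_i, ℓ(v_i) = <v_i, a> is a linear equation in the a_j's. Collect the n equations into a matrix system V a = ℓ, where row i of V is v_i (expressed in the standard basis). Since V is invertible (lower-triangular with 1s on the diagonal, up to permutation), solve by back-substitution:
  V =
[[1, 1, 1],
 [-1, 1, 0],
 [1, 0, 0]]
  V a = (2, 2, -2)
Solving gives a = (-2, 0, 4).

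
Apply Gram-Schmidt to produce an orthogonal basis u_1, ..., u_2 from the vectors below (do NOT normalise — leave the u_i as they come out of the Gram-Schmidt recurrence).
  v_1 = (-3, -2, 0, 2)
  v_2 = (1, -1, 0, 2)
Orthogonal basis:
  u_1 = (-3, -2, 0, 2)
  u_2 = (26/17, -11/17, 0, 28/17)

Apply the Gram-Schmidt recurrence
  u_1 = v_1
  u_i = v_i − Σ_{j<i} ((v_i · u_j) / (u_j · u_j)) · u_j.

Step by step this gives:
  u_1 = (-3, -2, 0, 2)
  u_2 = (26/17, -11/17, 0, 28/17)

Orthogonality check:
  u_2 · u_1 = 0 (should be 0)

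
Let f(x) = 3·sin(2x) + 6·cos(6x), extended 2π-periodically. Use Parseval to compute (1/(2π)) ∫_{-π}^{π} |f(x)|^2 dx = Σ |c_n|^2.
Σ |c_n|^2 = 45/2

Expand |f|^2 and use orthogonality of {sin(nx), cos(mx)} on [-π, π]:
  ∫_{-π}^{π} sin(nx)^2 dx = π, ∫ cos(mx)^2 dx = π, and cross terms integrate to 0.
So ∫_{-π}^{π} f(x)^2 dx = 3^2 · π + 6^2 · π = (9 + 36)π.
Divide by 2π: (9 + 36)/2 = 45/2.
By Parseval, this equals Σ |c_n|^2.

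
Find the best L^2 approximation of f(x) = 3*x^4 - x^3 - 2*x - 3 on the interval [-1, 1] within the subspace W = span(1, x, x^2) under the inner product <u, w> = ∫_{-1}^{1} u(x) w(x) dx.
g(x) = 18*x^2/7 - 13*x/5 - 114/35

The best approximation g ∈ W is the orthogonal projection of f onto W. Writing g = a_0 + a_1 x + a_2 x^2, the coefficients solve the normal equations G · a = b where
  G_{ij} = <φ_i, φ_j> and b_i = <f, φ_i>, with φ_0 = 1, φ_1 = x, φ_2 = x^2.
G =
  [2, 0, 2/3]
  [0, 2/3, 0]
  [2/3, 0, 2/5],
b = (-24/5, -26/15, -8/7).
Solving gives a_0 = -114/35, a_1 = -13/5, a_2 = 18/7, so
  g(x) = 18*x^2/7 - 13*x/5 - 114/35.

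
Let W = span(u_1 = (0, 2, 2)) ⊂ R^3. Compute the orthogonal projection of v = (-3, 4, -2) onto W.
proj_W(v) = (0, 1, 1)

Set up U = [u_1 | ... | u_1] ∈ R^(3×1). The projector onto W = col(U) is P = U (U^T U)^(-1) U^T.
Compute U^T U =
  [8],
and U^T v = (4).
Solve U^T U · c = U^T v for the coefficients: c = (1/2). The projection is proj_W(v) = U c.
Check: (v - proj_W(v)) · u_1 = 0  (should be 0).
Result: proj_W(v) = (0, 1, 1).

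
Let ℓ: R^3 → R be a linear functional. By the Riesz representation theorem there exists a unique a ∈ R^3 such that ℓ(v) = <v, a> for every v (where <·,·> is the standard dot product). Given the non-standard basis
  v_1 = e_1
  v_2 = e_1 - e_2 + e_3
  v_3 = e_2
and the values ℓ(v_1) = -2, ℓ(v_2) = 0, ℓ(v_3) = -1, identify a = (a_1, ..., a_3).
a = (-2, -1, 1)

Write a = (a_1, ..., a_3) in the standard basis. For each basis vector v_i, ℓ(v_i) = <v_i, a> is a linear equation in the a_j's. Collect the n equations into a matrix system V a = ℓ, where row i of V is v_i (expressed in the standard basis). Since V is invertible (lower-triangular with 1s on the diagonal, up to permutation), solve by back-substitution:
  V =
[[1, 0, 0],
 [1, -1, 1],
 [0, 1, 0]]
  V a = (-2, 0, -1)
Solving gives a = (-2, -1, 1).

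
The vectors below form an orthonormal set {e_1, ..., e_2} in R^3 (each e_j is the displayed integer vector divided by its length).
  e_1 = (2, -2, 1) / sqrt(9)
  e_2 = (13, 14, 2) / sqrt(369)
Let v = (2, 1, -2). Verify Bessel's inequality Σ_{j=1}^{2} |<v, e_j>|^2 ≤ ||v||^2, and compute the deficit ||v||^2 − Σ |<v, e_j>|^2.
Σ |<v, e_j>|^2 = 144/41; ||v||^2 = 9; deficit = 225/41

Write each e_j = u_j / sqrt(<u_j, u_j>) where u_j is the displayed integer vector. Then <v, e_j> = <v, u_j> / sqrt(<u_j, u_j>), so |<v, e_j>|^2 = <v, u_j>^2 / <u_j, u_j>.
Coefficients: <v, e_1> = 0/sqrt(9), <v, e_2> = 36/sqrt(369).
Square and sum: Σ |<v, e_j>|^2 = 144/41.
Compute ||v||^2 = v·v = 9.
Deficit = 9 − 144/41 = 225/41 ≥ 0, confirming Bessel's inequality. (The deficit equals ||v − Σ <v,e_j> e_j||^2, the squared distance from v to span{e_j}.)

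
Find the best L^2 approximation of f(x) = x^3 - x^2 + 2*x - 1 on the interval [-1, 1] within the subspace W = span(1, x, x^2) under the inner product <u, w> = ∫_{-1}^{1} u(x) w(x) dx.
g(x) = -x^2 + 13*x/5 - 1

The best approximation g ∈ W is the orthogonal projection of f onto W. Writing g = a_0 + a_1 x + a_2 x^2, the coefficients solve the normal equations G · a = b where
  G_{ij} = <φ_i, φ_j> and b_i = <f, φ_i>, with φ_0 = 1, φ_1 = x, φ_2 = x^2.
G =
  [2, 0, 2/3]
  [0, 2/3, 0]
  [2/3, 0, 2/5],
b = (-8/3, 26/15, -16/15).
Solving gives a_0 = -1, a_1 = 13/5, a_2 = -1, so
  g(x) = -x^2 + 13*x/5 - 1.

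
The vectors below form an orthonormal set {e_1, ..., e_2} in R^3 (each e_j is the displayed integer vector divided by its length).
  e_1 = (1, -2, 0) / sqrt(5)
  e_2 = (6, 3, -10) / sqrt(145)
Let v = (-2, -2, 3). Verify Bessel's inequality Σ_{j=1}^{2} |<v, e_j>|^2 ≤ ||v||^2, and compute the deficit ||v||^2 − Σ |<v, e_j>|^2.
Σ |<v, e_j>|^2 = 484/29; ||v||^2 = 17; deficit = 9/29

Write each e_j = u_j / sqrt(<u_j, u_j>) where u_j is the displayed integer vector. Then <v, e_j> = <v, u_j> / sqrt(<u_j, u_j>), so |<v, e_j>|^2 = <v, u_j>^2 / <u_j, u_j>.
Coefficients: <v, e_1> = 2/sqrt(5), <v, e_2> = -48/sqrt(145).
Square and sum: Σ |<v, e_j>|^2 = 484/29.
Compute ||v||^2 = v·v = 17.
Deficit = 17 − 484/29 = 9/29 ≥ 0, confirming Bessel's inequality. (The deficit equals ||v − Σ <v,e_j> e_j||^2, the squared distance from v to span{e_j}.)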